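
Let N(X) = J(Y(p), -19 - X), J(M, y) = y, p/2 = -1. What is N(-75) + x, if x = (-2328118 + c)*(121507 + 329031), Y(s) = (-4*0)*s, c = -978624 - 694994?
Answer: -1802934133912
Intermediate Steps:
c = -1673618
p = -2 (p = 2*(-1) = -2)
Y(s) = 0 (Y(s) = 0*s = 0)
x = -1802934133968 (x = (-2328118 - 1673618)*(121507 + 329031) = -4001736*450538 = -1802934133968)
N(X) = -19 - X
N(-75) + x = (-19 - 1*(-75)) - 1802934133968 = (-19 + 75) - 1802934133968 = 56 - 1802934133968 = -1802934133912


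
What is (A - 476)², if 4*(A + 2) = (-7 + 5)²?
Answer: 227529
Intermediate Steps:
A = -1 (A = -2 + (-7 + 5)²/4 = -2 + (¼)*(-2)² = -2 + (¼)*4 = -2 + 1 = -1)
(A - 476)² = (-1 - 476)² = (-477)² = 227529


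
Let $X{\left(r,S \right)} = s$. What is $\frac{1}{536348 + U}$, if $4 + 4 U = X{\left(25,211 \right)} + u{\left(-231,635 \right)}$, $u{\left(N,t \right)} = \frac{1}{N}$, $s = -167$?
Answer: $\frac{462}{247773025} \approx 1.8646 \cdot 10^{-6}$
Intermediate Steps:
$X{\left(r,S \right)} = -167$
$U = - \frac{19751}{462}$ ($U = -1 + \frac{-167 + \frac{1}{-231}}{4} = -1 + \frac{-167 - \frac{1}{231}}{4} = -1 + \frac{1}{4} \left(- \frac{38578}{231}\right) = -1 - \frac{19289}{462} = - \frac{19751}{462} \approx -42.751$)
$\frac{1}{536348 + U} = \frac{1}{536348 - \frac{19751}{462}} = \frac{1}{\frac{247773025}{462}} = \frac{462}{247773025}$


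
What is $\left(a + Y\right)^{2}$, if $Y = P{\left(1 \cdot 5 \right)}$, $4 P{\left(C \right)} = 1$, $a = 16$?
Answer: $\frac{4225}{16} \approx 264.06$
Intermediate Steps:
$P{\left(C \right)} = \frac{1}{4}$ ($P{\left(C \right)} = \frac{1}{4} \cdot 1 = \frac{1}{4}$)
$Y = \frac{1}{4} \approx 0.25$
$\left(a + Y\right)^{2} = \left(16 + \frac{1}{4}\right)^{2} = \left(\frac{65}{4}\right)^{2} = \frac{4225}{16}$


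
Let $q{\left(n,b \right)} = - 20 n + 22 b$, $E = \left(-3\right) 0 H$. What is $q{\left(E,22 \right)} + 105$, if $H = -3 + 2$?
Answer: $589$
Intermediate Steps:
$H = -1$
$E = 0$ ($E = \left(-3\right) 0 \left(-1\right) = 0 \left(-1\right) = 0$)
$q{\left(E,22 \right)} + 105 = \left(\left(-20\right) 0 + 22 \cdot 22\right) + 105 = \left(0 + 484\right) + 105 = 484 + 105 = 589$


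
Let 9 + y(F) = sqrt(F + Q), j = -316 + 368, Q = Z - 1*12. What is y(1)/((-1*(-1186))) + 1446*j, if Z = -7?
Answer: 89177703/1186 + 3*I*sqrt(2)/1186 ≈ 75192.0 + 0.0035773*I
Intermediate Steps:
Q = -19 (Q = -7 - 1*12 = -7 - 12 = -19)
j = 52
y(F) = -9 + sqrt(-19 + F) (y(F) = -9 + sqrt(F - 19) = -9 + sqrt(-19 + F))
y(1)/((-1*(-1186))) + 1446*j = (-9 + sqrt(-19 + 1))/((-1*(-1186))) + 1446*52 = (-9 + sqrt(-18))/1186 + 75192 = (-9 + 3*I*sqrt(2))*(1/1186) + 75192 = (-9/1186 + 3*I*sqrt(2)/1186) + 75192 = 89177703/1186 + 3*I*sqrt(2)/1186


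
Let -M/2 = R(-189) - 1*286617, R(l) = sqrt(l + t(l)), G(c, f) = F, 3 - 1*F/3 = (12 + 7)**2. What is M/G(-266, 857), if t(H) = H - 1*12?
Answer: -95539/179 + I*sqrt(390)/537 ≈ -533.74 + 0.036775*I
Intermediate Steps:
F = -1074 (F = 9 - 3*(12 + 7)**2 = 9 - 3*19**2 = 9 - 3*361 = 9 - 1083 = -1074)
t(H) = -12 + H (t(H) = H - 12 = -12 + H)
G(c, f) = -1074
R(l) = sqrt(-12 + 2*l) (R(l) = sqrt(l + (-12 + l)) = sqrt(-12 + 2*l))
M = 573234 - 2*I*sqrt(390) (M = -2*(sqrt(-12 + 2*(-189)) - 1*286617) = -2*(sqrt(-12 - 378) - 286617) = -2*(sqrt(-390) - 286617) = -2*(I*sqrt(390) - 286617) = -2*(-286617 + I*sqrt(390)) = 573234 - 2*I*sqrt(390) ≈ 5.7323e+5 - 39.497*I)
M/G(-266, 857) = (573234 - 2*I*sqrt(390))/(-1074) = (573234 - 2*I*sqrt(390))*(-1/1074) = -95539/179 + I*sqrt(390)/537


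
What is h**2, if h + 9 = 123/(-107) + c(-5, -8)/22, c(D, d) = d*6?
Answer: 210656196/1385329 ≈ 152.06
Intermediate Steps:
c(D, d) = 6*d
h = -14514/1177 (h = -9 + (123/(-107) + (6*(-8))/22) = -9 + (123*(-1/107) - 48*1/22) = -9 + (-123/107 - 24/11) = -9 - 3921/1177 = -14514/1177 ≈ -12.331)
h**2 = (-14514/1177)**2 = 210656196/1385329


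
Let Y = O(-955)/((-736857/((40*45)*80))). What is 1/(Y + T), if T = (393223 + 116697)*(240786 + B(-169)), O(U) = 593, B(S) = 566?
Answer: 81873/10076127444488320 ≈ 8.1254e-12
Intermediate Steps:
Y = -9488000/81873 (Y = 593/((-736857/((40*45)*80))) = 593/((-736857/(1800*80))) = 593/((-736857/144000)) = 593/((-736857*1/144000)) = 593/(-81873/16000) = 593*(-16000/81873) = -9488000/81873 ≈ -115.89)
T = 123070211840 (T = (393223 + 116697)*(240786 + 566) = 509920*241352 = 123070211840)
1/(Y + T) = 1/(-9488000/81873 + 123070211840) = 1/(10076127444488320/81873) = 81873/10076127444488320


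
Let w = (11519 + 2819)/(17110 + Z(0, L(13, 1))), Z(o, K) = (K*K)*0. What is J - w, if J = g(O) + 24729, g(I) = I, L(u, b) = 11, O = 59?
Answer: 212054171/8555 ≈ 24787.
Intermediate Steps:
Z(o, K) = 0 (Z(o, K) = K²*0 = 0)
w = 7169/8555 (w = (11519 + 2819)/(17110 + 0) = 14338/17110 = 14338*(1/17110) = 7169/8555 ≈ 0.83799)
J = 24788 (J = 59 + 24729 = 24788)
J - w = 24788 - 1*7169/8555 = 24788 - 7169/8555 = 212054171/8555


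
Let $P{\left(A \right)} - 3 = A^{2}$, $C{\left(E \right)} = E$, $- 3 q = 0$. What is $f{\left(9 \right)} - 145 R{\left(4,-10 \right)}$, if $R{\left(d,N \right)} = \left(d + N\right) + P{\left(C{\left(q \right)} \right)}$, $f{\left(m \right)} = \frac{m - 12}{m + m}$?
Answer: $\frac{2609}{6} \approx 434.83$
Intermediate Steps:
$q = 0$ ($q = \left(- \frac{1}{3}\right) 0 = 0$)
$f{\left(m \right)} = \frac{-12 + m}{2 m}$
$P{\left(A \right)} = 3 + A^{2}$
$R{\left(d,N \right)} = 3 + N + d$ ($R{\left(d,N \right)} = \left(d + N\right) + \left(3 + 0^{2}\right) = \left(N + d\right) + \left(3 + 0\right) = \left(N + d\right) + 3 = 3 + N + d$)
$f{\left(9 \right)} - 145 R{\left(4,-10 \right)} = \frac{-12 + 9}{2 \cdot 9} - 145 \left(3 - 10 + 4\right) = \frac{1}{2} \cdot \frac{1}{9} \left(-3\right) - -435 = - \frac{1}{6} + 435 = \frac{2609}{6}$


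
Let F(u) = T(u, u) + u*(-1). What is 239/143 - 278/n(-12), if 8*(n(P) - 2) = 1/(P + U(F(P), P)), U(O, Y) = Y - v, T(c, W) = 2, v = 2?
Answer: -8169647/59345 ≈ -137.66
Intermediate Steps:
F(u) = 2 - u (F(u) = 2 + u*(-1) = 2 - u)
U(O, Y) = -2 + Y (U(O, Y) = Y - 1*2 = Y - 2 = -2 + Y)
n(P) = 2 + 1/(8*(-2 + 2*P)) (n(P) = 2 + 1/(8*(P + (-2 + P))) = 2 + 1/(8*(-2 + 2*P)))
239/143 - 278/n(-12) = 239/143 - 278*16*(-1 - 12)/(-31 + 32*(-12)) = 239*(1/143) - 278*(-208/(-31 - 384)) = 239/143 - 278/((1/16)*(-1/13)*(-415)) = 239/143 - 278/415/208 = 239/143 - 278*208/415 = 239/143 - 57824/415 = -8169647/59345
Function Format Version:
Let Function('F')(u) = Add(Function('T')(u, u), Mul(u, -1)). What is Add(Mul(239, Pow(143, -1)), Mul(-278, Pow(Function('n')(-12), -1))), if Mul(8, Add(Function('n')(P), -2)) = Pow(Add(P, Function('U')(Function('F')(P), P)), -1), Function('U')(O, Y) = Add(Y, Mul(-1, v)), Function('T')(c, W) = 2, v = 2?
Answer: Rational(-8169647, 59345) ≈ -137.66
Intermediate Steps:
Function('F')(u) = Add(2, Mul(-1, u)) (Function('F')(u) = Add(2, Mul(u, -1)) = Add(2, Mul(-1, u)))
Function('U')(O, Y) = Add(-2, Y) (Function('U')(O, Y) = Add(Y, Mul(-1, 2)) = Add(Y, -2) = Add(-2, Y))
Function('n')(P) = Add(2, Mul(Rational(1, 8), Pow(Add(-2, Mul(2, P)), -1))) (Function('n')(P) = Add(2, Mul(Rational(1, 8), Pow(Add(P, Add(-2, P)), -1))) = Add(2, Mul(Rational(1, 8), Pow(Add(-2, Mul(2, P)), -1))))
Add(Mul(239, Pow(143, -1)), Mul(-278, Pow(Function('n')(-12), -1))) = Add(Mul(239, Pow(143, -1)), Mul(-278, Pow(Mul(Rational(1, 16), Pow(Add(-1, -12), -1), Add(-31, Mul(32, -12))), -1))) = Add(Mul(239, Rational(1, 143)), Mul(-278, Pow(Mul(Rational(1, 16), Pow(-13, -1), Add(-31, -384)), -1))) = Add(Rational(239, 143), Mul(-278, Pow(Mul(Rational(1, 16), Rational(-1, 13), -415), -1))) = Add(Rational(239, 143), Mul(-278, Pow(Rational(415, 208), -1))) = Add(Rational(239, 143), Mul(-278, Rational(208, 415))) = Add(Rational(239, 143), Rational(-57824, 415)) = Rational(-8169647, 59345)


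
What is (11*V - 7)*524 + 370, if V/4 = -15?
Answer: -349138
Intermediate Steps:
V = -60 (V = 4*(-15) = -60)
(11*V - 7)*524 + 370 = (11*(-60) - 7)*524 + 370 = (-660 - 7)*524 + 370 = -667*524 + 370 = -349508 + 370 = -349138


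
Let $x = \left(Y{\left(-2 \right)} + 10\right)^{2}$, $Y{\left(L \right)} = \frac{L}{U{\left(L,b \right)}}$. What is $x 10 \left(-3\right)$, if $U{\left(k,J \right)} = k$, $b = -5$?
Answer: $-3630$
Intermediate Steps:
$Y{\left(L \right)} = 1$ ($Y{\left(L \right)} = \frac{L}{L} = 1$)
$x = 121$ ($x = \left(1 + 10\right)^{2} = 11^{2} = 121$)
$x 10 \left(-3\right) = 121 \cdot 10 \left(-3\right) = 121 \left(-30\right) = -3630$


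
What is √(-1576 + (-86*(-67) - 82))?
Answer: 6*√114 ≈ 64.063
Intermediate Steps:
√(-1576 + (-86*(-67) - 82)) = √(-1576 + (5762 - 82)) = √(-1576 + 5680) = √4104 = 6*√114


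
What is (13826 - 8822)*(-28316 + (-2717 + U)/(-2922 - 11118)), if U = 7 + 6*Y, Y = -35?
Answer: -5525996708/39 ≈ -1.4169e+8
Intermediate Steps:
U = -203 (U = 7 + 6*(-35) = 7 - 210 = -203)
(13826 - 8822)*(-28316 + (-2717 + U)/(-2922 - 11118)) = (13826 - 8822)*(-28316 + (-2717 - 203)/(-2922 - 11118)) = 5004*(-28316 - 2920/(-14040)) = 5004*(-28316 - 2920*(-1/14040)) = 5004*(-28316 + 73/351) = 5004*(-9938843/351) = -5525996708/39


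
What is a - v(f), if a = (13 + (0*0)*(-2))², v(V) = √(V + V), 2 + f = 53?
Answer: 169 - √102 ≈ 158.90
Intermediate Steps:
f = 51 (f = -2 + 53 = 51)
v(V) = √2*√V (v(V) = √(2*V) = √2*√V)
a = 169 (a = (13 + 0*(-2))² = (13 + 0)² = 13² = 169)
a - v(f) = 169 - √2*√51 = 169 - √102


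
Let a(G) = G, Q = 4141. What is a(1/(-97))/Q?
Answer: -1/401677 ≈ -2.4896e-6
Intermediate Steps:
a(1/(-97))/Q = 1/(-97*4141) = -1/97*1/4141 = -1/401677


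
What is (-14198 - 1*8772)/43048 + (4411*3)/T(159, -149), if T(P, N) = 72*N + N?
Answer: -409749437/234116548 ≈ -1.7502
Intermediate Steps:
T(P, N) = 73*N
(-14198 - 1*8772)/43048 + (4411*3)/T(159, -149) = (-14198 - 1*8772)/43048 + (4411*3)/((73*(-149))) = (-14198 - 8772)*(1/43048) + 13233/(-10877) = -22970*1/43048 + 13233*(-1/10877) = -11485/21524 - 13233/10877 = -409749437/234116548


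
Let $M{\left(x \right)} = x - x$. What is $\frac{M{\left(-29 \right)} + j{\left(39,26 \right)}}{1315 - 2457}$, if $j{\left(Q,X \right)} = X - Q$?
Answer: $\frac{13}{1142} \approx 0.011384$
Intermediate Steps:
$M{\left(x \right)} = 0$
$\frac{M{\left(-29 \right)} + j{\left(39,26 \right)}}{1315 - 2457} = \frac{0 + \left(26 - 39\right)}{1315 - 2457} = \frac{0 + \left(26 - 39\right)}{-1142} = \left(0 - 13\right) \left(- \frac{1}{1142}\right) = \left(-13\right) \left(- \frac{1}{1142}\right) = \frac{13}{1142}$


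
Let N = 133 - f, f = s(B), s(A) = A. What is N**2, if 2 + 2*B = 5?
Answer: 69169/4 ≈ 17292.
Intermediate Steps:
B = 3/2 (B = -1 + (1/2)*5 = -1 + 5/2 = 3/2 ≈ 1.5000)
f = 3/2 ≈ 1.5000
N = 263/2 (N = 133 - 1*3/2 = 133 - 3/2 = 263/2 ≈ 131.50)
N**2 = (263/2)**2 = 69169/4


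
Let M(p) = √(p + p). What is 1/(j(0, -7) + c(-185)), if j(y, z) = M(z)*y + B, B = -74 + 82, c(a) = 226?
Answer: 1/234 ≈ 0.0042735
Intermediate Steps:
M(p) = √2*√p (M(p) = √(2*p) = √2*√p)
B = 8
j(y, z) = 8 + y*√2*√z (j(y, z) = (√2*√z)*y + 8 = y*√2*√z + 8 = 8 + y*√2*√z)
1/(j(0, -7) + c(-185)) = 1/((8 + 0*√2*√(-7)) + 226) = 1/((8 + 0*√2*(I*√7)) + 226) = 1/((8 + 0) + 226) = 1/(8 + 226) = 1/234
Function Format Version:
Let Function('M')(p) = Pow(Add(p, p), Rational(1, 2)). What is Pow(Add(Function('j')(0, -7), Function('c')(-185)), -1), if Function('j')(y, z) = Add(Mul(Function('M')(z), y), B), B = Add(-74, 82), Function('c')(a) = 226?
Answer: Rational(1, 234) ≈ 0.0042735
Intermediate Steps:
Function('M')(p) = Mul(Pow(2, Rational(1, 2)), Pow(p, Rational(1, 2))) (Function('M')(p) = Pow(Mul(2, p), Rational(1, 2)) = Mul(Pow(2, Rational(1, 2)), Pow(p, Rational(1, 2))))
B = 8
Function('j')(y, z) = Add(8, Mul(y, Pow(2, Rational(1, 2)), Pow(z, Rational(1, 2)))) (Function('j')(y, z) = Add(Mul(Mul(Pow(2, Rational(1, 2)), Pow(z, Rational(1, 2))), y), 8) = Add(Mul(y, Pow(2, Rational(1, 2)), Pow(z, Rational(1, 2))), 8) = Add(8, Mul(y, Pow(2, Rational(1, 2)), Pow(z, Rational(1, 2)))))
Pow(Add(Function('j')(0, -7), Function('c')(-185)), -1) = Pow(Add(Add(8, Mul(0, Pow(2, Rational(1, 2)), Pow(-7, Rational(1, 2)))), 226), -1) = Pow(Add(Add(8, Mul(0, Pow(2, Rational(1, 2)), Mul(I, Pow(7, Rational(1, 2))))), 226), -1) = Pow(Add(Add(8, 0), 226), -1) = Pow(Add(8, 226), -1) = Pow(234, -1) = Rational(1, 234)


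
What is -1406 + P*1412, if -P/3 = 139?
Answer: -590210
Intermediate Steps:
P = -417 (P = -3*139 = -417)
-1406 + P*1412 = -1406 - 417*1412 = -1406 - 588804 = -590210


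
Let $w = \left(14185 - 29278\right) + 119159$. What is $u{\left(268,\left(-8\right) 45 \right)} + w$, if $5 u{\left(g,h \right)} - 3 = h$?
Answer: $\frac{519973}{5} \approx 1.0399 \cdot 10^{5}$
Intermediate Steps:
$w = 104066$ ($w = \left(14185 - 29278\right) + 119159 = -15093 + 119159 = 104066$)
$u{\left(g,h \right)} = \frac{3}{5} + \frac{h}{5}$
$u{\left(268,\left(-8\right) 45 \right)} + w = \left(\frac{3}{5} + \frac{\left(-8\right) 45}{5}\right) + 104066 = \left(\frac{3}{5} + \frac{1}{5} \left(-360\right)\right) + 104066 = \left(\frac{3}{5} - 72\right) + 104066 = - \frac{357}{5} + 104066 = \frac{519973}{5}$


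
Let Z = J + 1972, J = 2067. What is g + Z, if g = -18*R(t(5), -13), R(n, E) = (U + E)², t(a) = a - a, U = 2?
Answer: 1861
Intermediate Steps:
t(a) = 0
R(n, E) = (2 + E)²
Z = 4039 (Z = 2067 + 1972 = 4039)
g = -2178 (g = -18*(2 - 13)² = -18*(-11)² = -18*121 = -2178)
g + Z = -2178 + 4039 = 1861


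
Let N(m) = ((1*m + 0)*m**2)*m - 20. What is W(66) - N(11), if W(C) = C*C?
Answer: -10265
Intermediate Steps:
W(C) = C**2
N(m) = -20 + m**4 (N(m) = ((m + 0)*m**2)*m - 20 = (m*m**2)*m - 20 = m**3*m - 20 = m**4 - 20 = -20 + m**4)
W(66) - N(11) = 66**2 - (-20 + 11**4) = 4356 - (-20 + 14641) = 4356 - 1*14621 = 4356 - 14621 = -10265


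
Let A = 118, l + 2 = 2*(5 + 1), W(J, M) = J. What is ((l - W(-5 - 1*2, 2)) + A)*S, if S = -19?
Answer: -2565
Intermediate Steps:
l = 10 (l = -2 + 2*(5 + 1) = -2 + 2*6 = -2 + 12 = 10)
((l - W(-5 - 1*2, 2)) + A)*S = ((10 - (-5 - 1*2)) + 118)*(-19) = ((10 - (-5 - 2)) + 118)*(-19) = ((10 - 1*(-7)) + 118)*(-19) = ((10 + 7) + 118)*(-19) = (17 + 118)*(-19) = 135*(-19) = -2565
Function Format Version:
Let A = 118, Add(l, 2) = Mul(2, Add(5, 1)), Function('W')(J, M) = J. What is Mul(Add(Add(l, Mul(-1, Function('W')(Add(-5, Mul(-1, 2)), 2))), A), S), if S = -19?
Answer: -2565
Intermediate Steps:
l = 10 (l = Add(-2, Mul(2, Add(5, 1))) = Add(-2, Mul(2, 6)) = Add(-2, 12) = 10)
Mul(Add(Add(l, Mul(-1, Function('W')(Add(-5, Mul(-1, 2)), 2))), A), S) = Mul(Add(Add(10, Mul(-1, Add(-5, Mul(-1, 2)))), 118), -19) = Mul(Add(Add(10, Mul(-1, Add(-5, -2))), 118), -19) = Mul(Add(Add(10, Mul(-1, -7)), 118), -19) = Mul(Add(Add(10, 7), 118), -19) = Mul(Add(17, 118), -19) = Mul(135, -19) = -2565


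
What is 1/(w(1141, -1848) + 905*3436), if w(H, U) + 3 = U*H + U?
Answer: 1/999161 ≈ 1.0008e-6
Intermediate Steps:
w(H, U) = -3 + U + H*U (w(H, U) = -3 + (U*H + U) = -3 + (H*U + U) = -3 + (U + H*U) = -3 + U + H*U)
1/(w(1141, -1848) + 905*3436) = 1/((-3 - 1848 + 1141*(-1848)) + 905*3436) = 1/((-3 - 1848 - 2108568) + 3109580) = 1/(-2110419 + 3109580) = 1/999161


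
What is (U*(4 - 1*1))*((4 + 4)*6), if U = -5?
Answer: -720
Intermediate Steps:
(U*(4 - 1*1))*((4 + 4)*6) = (-5*(4 - 1*1))*((4 + 4)*6) = (-5*(4 - 1))*(8*6) = -5*3*48 = -15*48 = -720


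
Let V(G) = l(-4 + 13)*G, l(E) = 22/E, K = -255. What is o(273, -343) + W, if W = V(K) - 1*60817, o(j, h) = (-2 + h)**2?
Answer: 172754/3 ≈ 57585.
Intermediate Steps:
V(G) = 22*G/9 (V(G) = (22/(-4 + 13))*G = (22/9)*G = (22*(1/9))*G = 22*G/9)
W = -184321/3 (W = (22/9)*(-255) - 1*60817 = -1870/3 - 60817 = -184321/3 ≈ -61440.)
o(273, -343) + W = (-2 - 343)**2 - 184321/3 = (-345)**2 - 184321/3 = 119025 - 184321/3 = 172754/3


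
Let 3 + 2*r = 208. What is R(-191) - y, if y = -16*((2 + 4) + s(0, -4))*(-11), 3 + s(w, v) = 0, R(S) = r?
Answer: -851/2 ≈ -425.50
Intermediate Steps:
r = 205/2 (r = -3/2 + (1/2)*208 = -3/2 + 104 = 205/2 ≈ 102.50)
R(S) = 205/2
s(w, v) = -3 (s(w, v) = -3 + 0 = -3)
y = 528 (y = -16*((2 + 4) - 3)*(-11) = -16*(6 - 3)*(-11) = -16*3*(-11) = -48*(-11) = 528)
R(-191) - y = 205/2 - 1*528 = 205/2 - 528 = -851/2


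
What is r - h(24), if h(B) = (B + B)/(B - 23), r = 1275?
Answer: 1227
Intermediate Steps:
h(B) = 2*B/(-23 + B) (h(B) = (2*B)/(-23 + B) = 2*B/(-23 + B))
r - h(24) = 1275 - 2*24/(-23 + 24) = 1275 - 2*24/1 = 1275 - 2*24 = 1275 - 1*48 = 1275 - 48 = 1227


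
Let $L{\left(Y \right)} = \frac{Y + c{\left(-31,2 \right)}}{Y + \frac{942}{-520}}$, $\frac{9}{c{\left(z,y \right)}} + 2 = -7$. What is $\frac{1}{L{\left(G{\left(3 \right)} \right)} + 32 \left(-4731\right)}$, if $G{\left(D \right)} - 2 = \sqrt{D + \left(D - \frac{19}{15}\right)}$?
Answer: $- \frac{36058202591}{5458888522344352} - \frac{2743 \sqrt{1065}}{5458888522344352} \approx -6.6054 \cdot 10^{-6}$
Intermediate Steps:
$c{\left(z,y \right)} = -1$ ($c{\left(z,y \right)} = \frac{9}{-2 - 7} = \frac{9}{-9} = 9 \left(- \frac{1}{9}\right) = -1$)
$G{\left(D \right)} = 2 + \sqrt{- \frac{19}{15} + 2 D}$ ($G{\left(D \right)} = 2 + \sqrt{D + \left(D - \frac{19}{15}\right)} = 2 + \sqrt{D + \left(- \frac{19}{15} + D\right)} = 2 + \sqrt{- \frac{19}{15} + 2 D}$)
$L{\left(Y \right)} = \frac{-1 + Y}{- \frac{471}{260} + Y}$ ($L{\left(Y \right)} = \frac{Y - 1}{Y + \frac{942}{-520}} = \frac{-1 + Y}{Y + 942 \left(- \frac{1}{520}\right)} = \frac{-1 + Y}{Y - \frac{471}{260}} = \frac{-1 + Y}{- \frac{471}{260} + Y}$)
$\frac{1}{L{\left(G{\left(3 \right)} \right)} + 32 \left(-4731\right)} = \frac{1}{\frac{260 \left(-1 + \left(2 + \frac{\sqrt{-285 + 450 \cdot 3}}{15}\right)\right)}{-471 + 260 \left(2 + \frac{\sqrt{-285 + 450 \cdot 3}}{15}\right)} + 32 \left(-4731\right)} = \frac{1}{\frac{260 \left(-1 + \left(2 + \frac{\sqrt{-285 + 1350}}{15}\right)\right)}{-471 + 260 \left(2 + \frac{\sqrt{-285 + 1350}}{15}\right)} - 151392} = \frac{1}{\frac{260 \left(-1 + \left(2 + \frac{\sqrt{1065}}{15}\right)\right)}{-471 + 260 \left(2 + \frac{\sqrt{1065}}{15}\right)} - 151392} = \frac{1}{\frac{260 \left(1 + \frac{\sqrt{1065}}{15}\right)}{-471 + \left(520 + \frac{52 \sqrt{1065}}{3}\right)} - 151392} = \frac{1}{\frac{260 \left(1 + \frac{\sqrt{1065}}{15}\right)}{49 + \frac{52 \sqrt{1065}}{3}} - 151392} = \frac{1}{-151392 + \frac{260 \left(1 + \frac{\sqrt{1065}}{15}\right)}{49 + \frac{52 \sqrt{1065}}{3}}}$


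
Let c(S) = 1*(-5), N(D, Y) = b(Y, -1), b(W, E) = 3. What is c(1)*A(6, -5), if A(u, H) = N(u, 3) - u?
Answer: 15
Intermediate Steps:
N(D, Y) = 3
A(u, H) = 3 - u
c(S) = -5
c(1)*A(6, -5) = -5*(3 - 1*6) = -5*(3 - 6) = -5*(-3) = 15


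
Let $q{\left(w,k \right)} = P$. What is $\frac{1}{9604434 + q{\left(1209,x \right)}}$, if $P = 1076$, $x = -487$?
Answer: $\frac{1}{9605510} \approx 1.0411 \cdot 10^{-7}$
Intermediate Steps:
$q{\left(w,k \right)} = 1076$
$\frac{1}{9604434 + q{\left(1209,x \right)}} = \frac{1}{9604434 + 1076} = \frac{1}{9605510}$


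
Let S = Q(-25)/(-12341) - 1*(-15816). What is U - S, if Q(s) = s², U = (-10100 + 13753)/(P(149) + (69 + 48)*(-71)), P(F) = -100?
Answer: -33489026010/2117363 ≈ -15816.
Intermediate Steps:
U = -3653/8407 (U = (-10100 + 13753)/(-100 + (69 + 48)*(-71)) = 3653/(-100 + 117*(-71)) = 3653/(-100 - 8307) = 3653/(-8407) = 3653*(-1/8407) = -3653/8407 ≈ -0.43452)
S = 195184631/12341 (S = (-25)²/(-12341) - 1*(-15816) = 625*(-1/12341) + 15816 = -625/12341 + 15816 = 195184631/12341 ≈ 15816.)
U - S = -3653/8407 - 1*195184631/12341 = -3653/8407 - 195184631/12341 = -33489026010/2117363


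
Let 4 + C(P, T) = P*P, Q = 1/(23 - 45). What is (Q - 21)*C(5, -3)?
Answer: -9723/22 ≈ -441.95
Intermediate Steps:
Q = -1/22 (Q = 1/(-22) = -1/22 ≈ -0.045455)
C(P, T) = -4 + P**2 (C(P, T) = -4 + P*P = -4 + P**2)
(Q - 21)*C(5, -3) = (-1/22 - 21)*(-4 + 5**2) = -463*(-4 + 25)/22 = -463/22*21 = -9723/22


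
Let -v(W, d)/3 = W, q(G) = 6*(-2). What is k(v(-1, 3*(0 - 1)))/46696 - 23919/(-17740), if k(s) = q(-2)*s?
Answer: 139535373/103548380 ≈ 1.3475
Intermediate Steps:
q(G) = -12
v(W, d) = -3*W
k(s) = -12*s
k(v(-1, 3*(0 - 1)))/46696 - 23919/(-17740) = -(-36)*(-1)/46696 - 23919/(-17740) = -12*3*(1/46696) - 23919*(-1/17740) = -36*1/46696 + 23919/17740 = -9/11674 + 23919/17740 = 139535373/103548380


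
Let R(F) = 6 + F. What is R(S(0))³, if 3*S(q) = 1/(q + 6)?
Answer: 1295029/5832 ≈ 222.06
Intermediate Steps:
S(q) = 1/(3*(6 + q)) (S(q) = 1/(3*(q + 6)) = 1/(3*(6 + q)))
R(S(0))³ = (6 + 1/(3*(6 + 0)))³ = (6 + (⅓)/6)³ = (6 + (⅓)*(⅙))³ = (6 + 1/18)³ = (109/18)³ = 1295029/5832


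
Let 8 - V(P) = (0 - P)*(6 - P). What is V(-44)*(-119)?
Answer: 260848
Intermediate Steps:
V(P) = 8 + P*(6 - P) (V(P) = 8 - (0 - P)*(6 - P) = 8 - (-P)*(6 - P) = 8 - (-1)*P*(6 - P) = 8 + P*(6 - P))
V(-44)*(-119) = (8 - 1*(-44)**2 + 6*(-44))*(-119) = (8 - 1*1936 - 264)*(-119) = (8 - 1936 - 264)*(-119) = -2192*(-119) = 260848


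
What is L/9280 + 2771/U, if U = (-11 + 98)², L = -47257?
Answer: -11447357/2422080 ≈ -4.7262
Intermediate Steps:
U = 7569 (U = 87² = 7569)
L/9280 + 2771/U = -47257/9280 + 2771/7569 = -11447357/2422080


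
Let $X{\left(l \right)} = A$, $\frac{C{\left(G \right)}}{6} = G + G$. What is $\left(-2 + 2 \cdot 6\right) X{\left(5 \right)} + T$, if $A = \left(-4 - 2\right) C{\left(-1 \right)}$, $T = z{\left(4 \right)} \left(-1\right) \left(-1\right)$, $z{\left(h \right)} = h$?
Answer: $724$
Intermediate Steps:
$C{\left(G \right)} = 12 G$ ($C{\left(G \right)} = 6 \left(G + G\right) = 6 \cdot 2 G = 12 G$)
$T = 4$ ($T = 4 \left(-1\right) \left(-1\right) = \left(-4\right) \left(-1\right) = 4$)
$A = 72$ ($A = \left(-4 - 2\right) 12 \left(-1\right) = \left(-6\right) \left(-12\right) = 72$)
$X{\left(l \right)} = 72$
$\left(-2 + 2 \cdot 6\right) X{\left(5 \right)} + T = \left(-2 + 2 \cdot 6\right) 72 + 4 = \left(-2 + 12\right) 72 + 4 = 10 \cdot 72 + 4 = 720 + 4 = 724$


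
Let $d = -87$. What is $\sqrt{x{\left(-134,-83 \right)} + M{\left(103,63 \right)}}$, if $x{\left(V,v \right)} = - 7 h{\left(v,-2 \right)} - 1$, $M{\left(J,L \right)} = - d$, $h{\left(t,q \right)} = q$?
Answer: $10$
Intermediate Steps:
$M{\left(J,L \right)} = 87$ ($M{\left(J,L \right)} = \left(-1\right) \left(-87\right) = 87$)
$x{\left(V,v \right)} = 13$ ($x{\left(V,v \right)} = \left(-7\right) \left(-2\right) - 1 = 14 - 1 = 13$)
$\sqrt{x{\left(-134,-83 \right)} + M{\left(103,63 \right)}} = \sqrt{13 + 87} = \sqrt{100} = 10$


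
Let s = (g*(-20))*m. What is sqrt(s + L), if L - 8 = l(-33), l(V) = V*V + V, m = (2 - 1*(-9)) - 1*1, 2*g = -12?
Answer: 2*sqrt(566) ≈ 47.581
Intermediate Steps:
g = -6 (g = (1/2)*(-12) = -6)
m = 10 (m = (2 + 9) - 1 = 11 - 1 = 10)
s = 1200 (s = -6*(-20)*10 = 120*10 = 1200)
l(V) = V + V**2 (l(V) = V**2 + V = V + V**2)
L = 1064 (L = 8 - 33*(1 - 33) = 8 - 33*(-32) = 8 + 1056 = 1064)
sqrt(s + L) = sqrt(1200 + 1064) = sqrt(2264) = 2*sqrt(566)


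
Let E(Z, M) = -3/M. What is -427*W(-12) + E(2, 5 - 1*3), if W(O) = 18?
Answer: -15375/2 ≈ -7687.5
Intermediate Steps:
-427*W(-12) + E(2, 5 - 1*3) = -427*18 - 3/(5 - 1*3) = -7686 - 3/(5 - 3) = -7686 - 3/2 = -15375/2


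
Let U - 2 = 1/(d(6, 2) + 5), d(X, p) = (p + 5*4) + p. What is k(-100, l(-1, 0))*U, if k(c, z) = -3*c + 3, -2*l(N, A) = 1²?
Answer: 17877/29 ≈ 616.45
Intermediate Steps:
l(N, A) = -½ (l(N, A) = -½*1² = -½*1 = -½)
k(c, z) = 3 - 3*c
d(X, p) = 20 + 2*p (d(X, p) = (p + 20) + p = (20 + p) + p = 20 + 2*p)
U = 59/29 (U = 2 + 1/((20 + 2*2) + 5) = 2 + 1/((20 + 4) + 5) = 2 + 1/(24 + 5) = 2 + 1/29 = 59/29 ≈ 2.0345)
k(-100, l(-1, 0))*U = (3 - 3*(-100))*(59/29) = (3 + 300)*(59/29) = 303*(59/29) = 17877/29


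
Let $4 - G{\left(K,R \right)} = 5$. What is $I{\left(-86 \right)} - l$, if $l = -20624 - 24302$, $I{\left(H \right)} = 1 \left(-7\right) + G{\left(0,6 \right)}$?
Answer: $44918$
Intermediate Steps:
$G{\left(K,R \right)} = -1$ ($G{\left(K,R \right)} = 4 - 5 = -1$)
$I{\left(H \right)} = -8$ ($I{\left(H \right)} = 1 \left(-7\right) - 1 = -7 - 1 = -8$)
$l = -44926$
$I{\left(-86 \right)} - l = -8 - -44926 = -8 + 44926 = 44918$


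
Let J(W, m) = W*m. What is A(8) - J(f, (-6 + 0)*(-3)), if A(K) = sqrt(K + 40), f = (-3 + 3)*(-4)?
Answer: 4*sqrt(3) ≈ 6.9282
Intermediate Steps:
f = 0 (f = 0*(-4) = 0)
A(K) = sqrt(40 + K)
A(8) - J(f, (-6 + 0)*(-3)) = sqrt(40 + 8) - 0*(-6 + 0)*(-3) = sqrt(48) - 0*(-6*(-3)) = 4*sqrt(3) - 0*18 = 4*sqrt(3) - 1*0 = 4*sqrt(3) + 0 = 4*sqrt(3)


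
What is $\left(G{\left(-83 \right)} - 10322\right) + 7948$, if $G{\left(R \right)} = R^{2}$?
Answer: $4515$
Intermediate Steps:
$\left(G{\left(-83 \right)} - 10322\right) + 7948 = \left(\left(-83\right)^{2} - 10322\right) + 7948 = \left(6889 - 10322\right) + 7948 = -3433 + 7948 = 4515$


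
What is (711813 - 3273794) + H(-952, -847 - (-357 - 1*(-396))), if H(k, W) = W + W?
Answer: -2563753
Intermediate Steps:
H(k, W) = 2*W
(711813 - 3273794) + H(-952, -847 - (-357 - 1*(-396))) = (711813 - 3273794) + 2*(-847 - (-357 - 1*(-396))) = -2561981 + 2*(-847 - (-357 + 396)) = -2561981 + 2*(-847 - 1*39) = -2561981 + 2*(-847 - 39) = -2561981 + 2*(-886) = -2561981 - 1772 = -2563753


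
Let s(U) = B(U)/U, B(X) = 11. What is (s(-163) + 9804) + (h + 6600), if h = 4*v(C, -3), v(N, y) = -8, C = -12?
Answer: 2668625/163 ≈ 16372.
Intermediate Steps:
s(U) = 11/U
h = -32 (h = 4*(-8) = -32)
(s(-163) + 9804) + (h + 6600) = (11/(-163) + 9804) + (-32 + 6600) = (11*(-1/163) + 9804) + 6568 = (-11/163 + 9804) + 6568 = 1598041/163 + 6568 = 2668625/163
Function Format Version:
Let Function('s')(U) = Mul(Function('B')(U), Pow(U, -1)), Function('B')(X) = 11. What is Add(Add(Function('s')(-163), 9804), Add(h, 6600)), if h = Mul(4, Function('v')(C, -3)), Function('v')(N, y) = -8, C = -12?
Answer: Rational(2668625, 163) ≈ 16372.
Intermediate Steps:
Function('s')(U) = Mul(11, Pow(U, -1))
h = -32 (h = Mul(4, -8) = -32)
Add(Add(Function('s')(-163), 9804), Add(h, 6600)) = Add(Add(Mul(11, Pow(-163, -1)), 9804), Add(-32, 6600)) = Add(Add(Mul(11, Rational(-1, 163)), 9804), 6568) = Add(Add(Rational(-11, 163), 9804), 6568) = Add(Rational(1598041, 163), 6568) = Rational(2668625, 163)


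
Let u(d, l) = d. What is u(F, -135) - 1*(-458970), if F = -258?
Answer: 458712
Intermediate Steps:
u(F, -135) - 1*(-458970) = -258 - 1*(-458970) = -258 + 458970 = 458712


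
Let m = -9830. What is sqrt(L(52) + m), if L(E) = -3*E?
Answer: I*sqrt(9986) ≈ 99.93*I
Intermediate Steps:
sqrt(L(52) + m) = sqrt(-3*52 - 9830) = sqrt(-156 - 9830) = sqrt(-9986) = I*sqrt(9986)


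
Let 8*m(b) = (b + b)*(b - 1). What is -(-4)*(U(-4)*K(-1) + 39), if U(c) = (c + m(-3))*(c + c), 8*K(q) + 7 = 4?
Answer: 144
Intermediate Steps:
K(q) = -3/8 (K(q) = -7/8 + (1/8)*4 = -7/8 + 1/2 = -3/8)
m(b) = b*(-1 + b)/4 (m(b) = ((b + b)*(b - 1))/8 = ((2*b)*(-1 + b))/8 = (2*b*(-1 + b))/8 = b*(-1 + b)/4)
U(c) = 2*c*(3 + c) (U(c) = (c + (1/4)*(-3)*(-1 - 3))*(c + c) = (c + (1/4)*(-3)*(-4))*(2*c) = (c + 3)*(2*c) = (3 + c)*(2*c) = 2*c*(3 + c))
-(-4)*(U(-4)*K(-1) + 39) = -(-4)*((2*(-4)*(3 - 4))*(-3/8) + 39) = -(-4)*((2*(-4)*(-1))*(-3/8) + 39) = -(-4)*(8*(-3/8) + 39) = -(-4)*(-3 + 39) = -(-4)*36 = -1*(-144) = 144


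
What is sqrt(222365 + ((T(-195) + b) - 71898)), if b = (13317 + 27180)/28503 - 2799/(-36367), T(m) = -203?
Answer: 4*sqrt(1121225279540393548965)/345522867 ≈ 387.64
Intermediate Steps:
b = 517511432/345522867 (b = 40497*(1/28503) - 2799*(-1/36367) = 13499/9501 + 2799/36367 = 517511432/345522867 ≈ 1.4978)
sqrt(222365 + ((T(-195) + b) - 71898)) = sqrt(222365 + ((-203 + 517511432/345522867) - 71898)) = sqrt(222365 + (-69623630569/345522867 - 71898)) = sqrt(222365 - 24912026722135/345522867) = sqrt(51920165598320/345522867) = 4*sqrt(1121225279540393548965)/345522867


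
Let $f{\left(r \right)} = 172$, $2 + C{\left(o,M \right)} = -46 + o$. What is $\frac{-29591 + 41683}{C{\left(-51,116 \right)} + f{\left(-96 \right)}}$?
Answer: $\frac{12092}{73} \approx 165.64$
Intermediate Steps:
$C{\left(o,M \right)} = -48 + o$ ($C{\left(o,M \right)} = -2 + \left(-46 + o\right) = -48 + o$)
$\frac{-29591 + 41683}{C{\left(-51,116 \right)} + f{\left(-96 \right)}} = \frac{-29591 + 41683}{\left(-48 - 51\right) + 172} = \frac{12092}{-99 + 172} = \frac{12092}{73}$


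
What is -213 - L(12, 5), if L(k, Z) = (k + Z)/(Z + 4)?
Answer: -1934/9 ≈ -214.89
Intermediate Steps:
L(k, Z) = (Z + k)/(4 + Z)
-213 - L(12, 5) = -213 - (5 + 12)/(4 + 5) = -213 - 17/9 = -1934/9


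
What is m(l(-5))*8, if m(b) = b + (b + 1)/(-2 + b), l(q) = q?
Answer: -248/7 ≈ -35.429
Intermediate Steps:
m(b) = b + (1 + b)/(-2 + b)
m(l(-5))*8 = ((1 + (-5)² - 1*(-5))/(-2 - 5))*8 = ((1 + 25 + 5)/(-7))*8 = -⅐*31*8 = -31/7*8 = -248/7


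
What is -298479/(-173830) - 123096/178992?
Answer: 333620578/324106035 ≈ 1.0294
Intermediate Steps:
-298479/(-173830) - 123096/178992 = -298479*(-1/173830) - 123096*1/178992 = 298479/173830 - 5129/7458 = 333620578/324106035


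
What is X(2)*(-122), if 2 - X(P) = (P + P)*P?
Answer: 732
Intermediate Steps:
X(P) = 2 - 2*P**2 (X(P) = 2 - (P + P)*P = 2 - 2*P*P = 2 - 2*P**2)
X(2)*(-122) = (2 - 2*2**2)*(-122) = (2 - 2*4)*(-122) = (2 - 8)*(-122) = -6*(-122) = 732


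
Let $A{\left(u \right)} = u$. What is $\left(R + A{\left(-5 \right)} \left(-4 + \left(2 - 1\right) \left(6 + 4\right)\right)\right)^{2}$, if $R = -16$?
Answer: $2116$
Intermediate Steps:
$\left(R + A{\left(-5 \right)} \left(-4 + \left(2 - 1\right) \left(6 + 4\right)\right)\right)^{2} = \left(-16 - 5 \left(-4 + \left(2 - 1\right) \left(6 + 4\right)\right)\right)^{2} = \left(-16 - 5 \left(-4 + 1 \cdot 10\right)\right)^{2} = \left(-16 - 5 \left(-4 + 10\right)\right)^{2} = \left(-16 - 30\right)^{2} = \left(-46\right)^{2} = 2116$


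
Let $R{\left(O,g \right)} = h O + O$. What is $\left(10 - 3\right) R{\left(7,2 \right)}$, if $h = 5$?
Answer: $294$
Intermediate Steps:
$R{\left(O,g \right)} = 6 O$ ($R{\left(O,g \right)} = 5 O + O = 6 O$)
$\left(10 - 3\right) R{\left(7,2 \right)} = \left(10 - 3\right) 6 \cdot 7 = 7 \cdot 42 = 294$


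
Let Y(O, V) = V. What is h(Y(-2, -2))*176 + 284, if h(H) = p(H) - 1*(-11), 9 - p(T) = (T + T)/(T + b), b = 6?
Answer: 3980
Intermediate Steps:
p(T) = 9 - 2*T/(6 + T) (p(T) = 9 - (T + T)/(T + 6) = 9 - 2*T/(6 + T))
h(H) = 11 + (54 + 7*H)/(6 + H) (h(H) = (54 + 7*H)/(6 + H) - 1*(-11) = (54 + 7*H)/(6 + H) + 11 = 11 + (54 + 7*H)/(6 + H))
h(Y(-2, -2))*176 + 284 = (6*(20 + 3*(-2))/(6 - 2))*176 + 284 = (6*(20 - 6)/4)*176 + 284 = (6*(¼)*14)*176 + 284 = 21*176 + 284 = 3696 + 284 = 3980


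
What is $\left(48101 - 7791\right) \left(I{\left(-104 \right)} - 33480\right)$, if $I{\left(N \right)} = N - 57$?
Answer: $-1356068710$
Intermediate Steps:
$I{\left(N \right)} = -57 + N$
$\left(48101 - 7791\right) \left(I{\left(-104 \right)} - 33480\right) = \left(48101 - 7791\right) \left(\left(-57 - 104\right) - 33480\right) = 40310 \left(-161 - 33480\right) = 40310 \left(-33641\right) = -1356068710$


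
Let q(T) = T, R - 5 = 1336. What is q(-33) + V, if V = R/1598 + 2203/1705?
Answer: -84104671/2724590 ≈ -30.869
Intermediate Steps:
R = 1341 (R = 5 + 1336 = 1341)
V = 5806799/2724590 (V = 1341/1598 + 2203/1705 = 5806799/2724590 ≈ 2.1313)
q(-33) + V = -33 + 5806799/2724590 = -84104671/2724590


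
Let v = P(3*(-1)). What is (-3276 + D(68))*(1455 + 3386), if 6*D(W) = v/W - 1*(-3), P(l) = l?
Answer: -2156515429/136 ≈ -1.5857e+7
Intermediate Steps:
v = -3 (v = 3*(-1) = -3)
D(W) = ½ - 1/(2*W) (D(W) = (-3/W - 1*(-3))/6 = (-3/W + 3)/6 = (3 - 3/W)/6 = ½ - 1/(2*W))
(-3276 + D(68))*(1455 + 3386) = (-3276 + (½)*(-1 + 68)/68)*(1455 + 3386) = (-3276 + (½)*(1/68)*67)*4841 = (-3276 + 67/136)*4841 = -445469/136*4841 = -2156515429/136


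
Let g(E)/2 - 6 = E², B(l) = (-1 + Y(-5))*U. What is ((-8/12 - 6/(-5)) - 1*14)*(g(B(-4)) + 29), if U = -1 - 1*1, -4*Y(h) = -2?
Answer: -8686/15 ≈ -579.07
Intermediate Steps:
Y(h) = ½ (Y(h) = -¼*(-2) = ½)
U = -2 (U = -1 - 1 = -2)
B(l) = 1 (B(l) = (-1 + ½)*(-2) = -½*(-2) = 1)
g(E) = 12 + 2*E²
((-8/12 - 6/(-5)) - 1*14)*(g(B(-4)) + 29) = ((-8/12 - 6/(-5)) - 1*14)*((12 + 2*1²) + 29) = ((-8*1/12 - 6*(-⅕)) - 14)*((12 + 2*1) + 29) = ((-⅔ + 6/5) - 14)*((12 + 2) + 29) = (8/15 - 14)*(14 + 29) = -202/15*43 = -8686/15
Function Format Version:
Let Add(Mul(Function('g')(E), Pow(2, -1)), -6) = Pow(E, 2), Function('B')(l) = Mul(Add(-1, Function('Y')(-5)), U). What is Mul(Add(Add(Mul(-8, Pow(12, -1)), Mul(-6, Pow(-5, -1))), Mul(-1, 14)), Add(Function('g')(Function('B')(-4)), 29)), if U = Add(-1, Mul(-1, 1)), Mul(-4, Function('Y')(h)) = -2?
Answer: Rational(-8686, 15) ≈ -579.07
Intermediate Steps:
Function('Y')(h) = Rational(1, 2) (Function('Y')(h) = Mul(Rational(-1, 4), -2) = Rational(1, 2))
U = -2 (U = Add(-1, -1) = -2)
Function('B')(l) = 1 (Function('B')(l) = Mul(Add(-1, Rational(1, 2)), -2) = Mul(Rational(-1, 2), -2) = 1)
Function('g')(E) = Add(12, Mul(2, Pow(E, 2)))
Mul(Add(Add(Mul(-8, Pow(12, -1)), Mul(-6, Pow(-5, -1))), Mul(-1, 14)), Add(Function('g')(Function('B')(-4)), 29)) = Mul(Add(Add(Mul(-8, Pow(12, -1)), Mul(-6, Pow(-5, -1))), Mul(-1, 14)), Add(Add(12, Mul(2, Pow(1, 2))), 29)) = Mul(Add(Add(Mul(-8, Rational(1, 12)), Mul(-6, Rational(-1, 5))), -14), Add(Add(12, Mul(2, 1)), 29)) = Mul(Add(Add(Rational(-2, 3), Rational(6, 5)), -14), Add(Add(12, 2), 29)) = Mul(Add(Rational(8, 15), -14), Add(14, 29)) = Mul(Rational(-202, 15), 43) = Rational(-8686, 15)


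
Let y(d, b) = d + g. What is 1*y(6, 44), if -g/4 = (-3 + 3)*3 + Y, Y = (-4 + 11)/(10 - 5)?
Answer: ⅖ ≈ 0.40000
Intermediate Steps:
Y = 7/5 ≈ 1.4000
g = -28/5 (g = -4*((-3 + 3)*3 + 7/5) = -4*(0*3 + 7/5) = -4*(0 + 7/5) = -4*7/5 = -28/5 ≈ -5.6000)
y(d, b) = -28/5 + d (y(d, b) = d - 28/5 = -28/5 + d)
1*y(6, 44) = 1*(-28/5 + 6) = 1*(⅖) = ⅖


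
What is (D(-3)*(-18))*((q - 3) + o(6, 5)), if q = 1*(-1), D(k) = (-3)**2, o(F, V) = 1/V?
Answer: 3078/5 ≈ 615.60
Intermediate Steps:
D(k) = 9
q = -1
(D(-3)*(-18))*((q - 3) + o(6, 5)) = (9*(-18))*((-1 - 3) + 1/5) = -162*(-4 + 1/5) = -162*(-19/5) = 3078/5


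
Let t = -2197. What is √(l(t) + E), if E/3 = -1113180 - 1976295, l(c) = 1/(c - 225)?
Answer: I*√54369359600122/2422 ≈ 3044.4*I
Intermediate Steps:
l(c) = 1/(-225 + c)
E = -9268425 (E = 3*(-1113180 - 1976295) = 3*(-3089475) = -9268425)
√(l(t) + E) = √(1/(-225 - 2197) - 9268425) = √(1/(-2422) - 9268425) = √(-1/2422 - 9268425) = √(-22448125351/2422) = I*√54369359600122/2422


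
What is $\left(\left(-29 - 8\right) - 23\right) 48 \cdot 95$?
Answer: $-273600$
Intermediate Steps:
$\left(\left(-29 - 8\right) - 23\right) 48 \cdot 95 = \left(-37 - 23\right) 48 \cdot 95 = \left(-60\right) 48 \cdot 95 = \left(-2880\right) 95 = -273600$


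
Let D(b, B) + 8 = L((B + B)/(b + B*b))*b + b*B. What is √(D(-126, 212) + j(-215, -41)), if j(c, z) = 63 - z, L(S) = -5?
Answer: I*√25986 ≈ 161.2*I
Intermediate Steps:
D(b, B) = -8 - 5*b + B*b (D(b, B) = -8 + (-5*b + b*B) = -8 + (-5*b + B*b) = -8 - 5*b + B*b)
√(D(-126, 212) + j(-215, -41)) = √((-8 - 5*(-126) + 212*(-126)) + (63 - 1*(-41))) = √((-8 + 630 - 26712) + (63 + 41)) = √(-26090 + 104) = √(-25986) = I*√25986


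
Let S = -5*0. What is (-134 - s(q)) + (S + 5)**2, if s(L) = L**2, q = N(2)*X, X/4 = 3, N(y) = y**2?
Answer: -2413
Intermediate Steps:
S = 0
X = 12 (X = 4*3 = 12)
q = 48 (q = 2**2*12 = 4*12 = 48)
(-134 - s(q)) + (S + 5)**2 = (-134 - 1*48**2) + (0 + 5)**2 = (-134 - 1*2304) + 5**2 = (-134 - 2304) + 25 = -2438 + 25 = -2413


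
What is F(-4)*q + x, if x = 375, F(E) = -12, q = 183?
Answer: -1821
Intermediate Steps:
F(-4)*q + x = -12*183 + 375 = -2196 + 375 = -1821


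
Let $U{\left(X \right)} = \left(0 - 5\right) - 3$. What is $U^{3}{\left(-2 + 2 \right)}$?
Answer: $-512$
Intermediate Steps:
$U{\left(X \right)} = -8$ ($U{\left(X \right)} = -5 - 3 = -8$)
$U^{3}{\left(-2 + 2 \right)} = \left(-8\right)^{3} = -512$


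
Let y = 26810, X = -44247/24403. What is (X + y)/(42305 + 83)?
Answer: 654200183/1034394364 ≈ 0.63245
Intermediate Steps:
X = -44247/24403 (X = -44247*1/24403 = -44247/24403 ≈ -1.8132)
(X + y)/(42305 + 83) = (-44247/24403 + 26810)/(42305 + 83) = (654200183/24403)/42388 = (654200183/24403)*(1/42388) = 654200183/1034394364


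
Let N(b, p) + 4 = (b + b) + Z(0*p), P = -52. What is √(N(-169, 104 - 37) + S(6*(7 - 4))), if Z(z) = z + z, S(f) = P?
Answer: I*√394 ≈ 19.849*I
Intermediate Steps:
S(f) = -52
Z(z) = 2*z
N(b, p) = -4 + 2*b (N(b, p) = -4 + ((b + b) + 2*(0*p)) = -4 + (2*b + 2*0) = -4 + (2*b + 0) = -4 + 2*b)
√(N(-169, 104 - 37) + S(6*(7 - 4))) = √((-4 + 2*(-169)) - 52) = √((-4 - 338) - 52) = √(-342 - 52) = √(-394) = I*√394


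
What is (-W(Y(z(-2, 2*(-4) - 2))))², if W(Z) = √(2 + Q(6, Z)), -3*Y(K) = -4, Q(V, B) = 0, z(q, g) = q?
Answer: 2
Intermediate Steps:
Y(K) = 4/3 (Y(K) = -⅓*(-4) = 4/3)
W(Z) = √2 (W(Z) = √(2 + 0) = √2)
(-W(Y(z(-2, 2*(-4) - 2))))² = (-√2)² = 2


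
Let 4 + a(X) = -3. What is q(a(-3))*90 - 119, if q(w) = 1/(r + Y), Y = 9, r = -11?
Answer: -164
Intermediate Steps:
a(X) = -7 (a(X) = -4 - 3 = -7)
q(w) = -½ (q(w) = 1/(-11 + 9) = 1/(-2) = -½)
q(a(-3))*90 - 119 = -½*90 - 119 = -45 - 119 = -164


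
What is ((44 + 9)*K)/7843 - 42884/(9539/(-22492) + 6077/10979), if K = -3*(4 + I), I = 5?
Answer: -2679210937888939/8084666359 ≈ -3.3139e+5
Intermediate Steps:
K = -27 (K = -3*(4 + 5) = -3*9 = -27)
((44 + 9)*K)/7843 - 42884/(9539/(-22492) + 6077/10979) = ((44 + 9)*(-27))/7843 - 42884/(9539/(-22492) + 6077/10979) = (53*(-27))*(1/7843) - 42884/(9539*(-1/22492) + 6077*(1/10979)) = -1431*1/7843 - 42884/(-9539/22492 + 6077/10979) = -1431/7843 - 42884/31955203/246939668 = -1431/7843 - 42884*246939668/31955203 = -1431/7843 - 10589760722512/31955203 = -2679210937888939/8084666359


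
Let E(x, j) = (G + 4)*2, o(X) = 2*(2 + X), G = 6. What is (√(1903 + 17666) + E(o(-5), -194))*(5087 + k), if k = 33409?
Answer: 769920 + 38496*√19569 ≈ 6.1551e+6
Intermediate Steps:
o(X) = 4 + 2*X
E(x, j) = 20 (E(x, j) = (6 + 4)*2 = 10*2 = 20)
(√(1903 + 17666) + E(o(-5), -194))*(5087 + k) = (√(1903 + 17666) + 20)*(5087 + 33409) = (√19569 + 20)*38496 = (20 + √19569)*38496 = 769920 + 38496*√19569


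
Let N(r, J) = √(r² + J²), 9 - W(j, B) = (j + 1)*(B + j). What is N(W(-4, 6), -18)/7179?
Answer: √61/2393 ≈ 0.0032638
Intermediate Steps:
W(j, B) = 9 - (1 + j)*(B + j) (W(j, B) = 9 - (j + 1)*(B + j) = 9 - (1 + j)*(B + j))
N(r, J) = √(J² + r²)
N(W(-4, 6), -18)/7179 = √((-18)² + (9 - 1*6 - 1*(-4) - 1*(-4)² - 1*6*(-4))²)/7179 = √(324 + (9 - 6 + 4 - 1*16 + 24)²)*(1/7179) = √(324 + (9 - 6 + 4 - 16 + 24)²)*(1/7179) = √(324 + 15²)*(1/7179) = √(324 + 225)*(1/7179) = √549*(1/7179) = (3*√61)*(1/7179) = √61/2393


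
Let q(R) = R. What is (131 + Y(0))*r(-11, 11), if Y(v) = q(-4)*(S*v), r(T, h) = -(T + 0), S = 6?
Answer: 1441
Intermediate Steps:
r(T, h) = -T
Y(v) = -24*v
(131 + Y(0))*r(-11, 11) = (131 - 24*0)*(-1*(-11)) = (131 + 0)*11 = 131*11 = 1441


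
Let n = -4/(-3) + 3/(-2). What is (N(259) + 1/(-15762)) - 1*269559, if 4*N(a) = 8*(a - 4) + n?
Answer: -5654334661/21016 ≈ -2.6905e+5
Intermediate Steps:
n = -1/6 (n = -4*(-1/3) + 3*(-1/2) = 4/3 - 3/2 = -1/6 ≈ -0.16667)
N(a) = -193/24 + 2*a (N(a) = (8*(a - 4) - 1/6)/4 = (8*(-4 + a) - 1/6)/4 = ((-32 + 8*a) - 1/6)/4 = (-193/6 + 8*a)/4 = -193/24 + 2*a)
(N(259) + 1/(-15762)) - 1*269559 = ((-193/24 + 2*259) + 1/(-15762)) - 1*269559 = ((-193/24 + 518) - 1/15762) - 269559 = (12239/24 - 1/15762) - 269559 = 10717283/21016 - 269559 = -5654334661/21016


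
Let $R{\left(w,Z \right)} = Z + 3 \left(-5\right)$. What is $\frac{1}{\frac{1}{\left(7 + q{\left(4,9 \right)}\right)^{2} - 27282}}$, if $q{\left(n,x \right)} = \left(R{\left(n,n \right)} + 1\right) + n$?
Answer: $-27281$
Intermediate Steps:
$R{\left(w,Z \right)} = -15 + Z$ ($R{\left(w,Z \right)} = Z - 15 = -15 + Z$)
$q{\left(n,x \right)} = -14 + 2 n$ ($q{\left(n,x \right)} = \left(\left(-15 + n\right) + 1\right) + n = \left(-14 + n\right) + n = -14 + 2 n$)
$\frac{1}{\frac{1}{\left(7 + q{\left(4,9 \right)}\right)^{2} - 27282}} = \frac{1}{\frac{1}{\left(7 + \left(-14 + 2 \cdot 4\right)\right)^{2} - 27282}} = \frac{1}{\frac{1}{\left(7 + \left(-14 + 8\right)\right)^{2} - 27282}} = \frac{1}{\frac{1}{\left(7 - 6\right)^{2} - 27282}} = \frac{1}{\frac{1}{1^{2} - 27282}} = \frac{1}{\frac{1}{1 - 27282}} = \frac{1}{\frac{1}{-27281}} = \frac{1}{- \frac{1}{27281}} = -27281$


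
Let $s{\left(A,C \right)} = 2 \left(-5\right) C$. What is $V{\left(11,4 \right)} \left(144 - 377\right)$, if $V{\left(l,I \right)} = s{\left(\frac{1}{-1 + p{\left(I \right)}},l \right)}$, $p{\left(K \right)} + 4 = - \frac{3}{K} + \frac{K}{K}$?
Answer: $25630$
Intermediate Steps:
$p{\left(K \right)} = -3 - \frac{3}{K}$ ($p{\left(K \right)} = -4 - \left(\frac{3}{K} - \frac{K}{K}\right) = -4 + \left(- \frac{3}{K} + 1\right) = -4 + \left(1 - \frac{3}{K}\right) = -3 - \frac{3}{K}$)
$s{\left(A,C \right)} = - 10 C$
$V{\left(l,I \right)} = - 10 l$
$V{\left(11,4 \right)} \left(144 - 377\right) = \left(-10\right) 11 \left(144 - 377\right) = \left(-110\right) \left(-233\right) = 25630$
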